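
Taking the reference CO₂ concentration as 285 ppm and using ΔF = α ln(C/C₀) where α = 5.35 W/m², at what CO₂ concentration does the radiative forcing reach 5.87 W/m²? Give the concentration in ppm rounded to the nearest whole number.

C ≈ 854 ppm

Set 5.35 ln(C/285) = 5.87, so ln(C/285) = 5.87/5.35 = 1.09720.
Then C/285 = e^1.09720 = 2.99577, giving C = 285 × 2.99577 = 853.79 ppm.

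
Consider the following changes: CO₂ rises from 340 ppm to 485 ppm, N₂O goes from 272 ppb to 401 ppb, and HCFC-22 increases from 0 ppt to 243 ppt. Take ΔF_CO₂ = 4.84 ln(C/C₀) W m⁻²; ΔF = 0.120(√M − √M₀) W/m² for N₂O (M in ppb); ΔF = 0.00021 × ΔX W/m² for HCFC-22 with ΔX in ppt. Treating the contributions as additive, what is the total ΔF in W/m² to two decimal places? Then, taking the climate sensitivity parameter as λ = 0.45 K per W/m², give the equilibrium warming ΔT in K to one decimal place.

CO₂: 4.84 × ln(485/340) = 4.84 × ln(1.42647) = 4.84 × 0.35520 = 1.7192 W/m².
N₂O: 0.120 × (√401 − √272) = 0.120 × (20.0250 − 16.4924) = 0.120 × 3.5326 = 0.4239 W/m².
HCFC-22: ΔF = 0.00021 × (243 − 0) = 0.00021 × 243 = 0.0510 W/m².
Total ΔF = 1.7192 + 0.4239 + 0.0510 = 2.1941 W/m².
ΔT = λ ΔF = 0.45 × 2.19 = 0.9855 K.

ΔF = 2.19 W/m²; ΔT = 1.0 K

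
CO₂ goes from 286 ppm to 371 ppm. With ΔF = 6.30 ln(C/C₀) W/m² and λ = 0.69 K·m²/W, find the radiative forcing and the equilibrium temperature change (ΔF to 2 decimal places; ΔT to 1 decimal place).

CO₂: 6.30 × ln(371/286) = 6.30 × ln(1.29720) = 6.30 × 0.26021 = 1.6393 W/m².
ΔT = λ ΔF = 0.69 × 1.64 = 1.1316 K.

ΔF = 1.64 W/m²; ΔT = 1.1 K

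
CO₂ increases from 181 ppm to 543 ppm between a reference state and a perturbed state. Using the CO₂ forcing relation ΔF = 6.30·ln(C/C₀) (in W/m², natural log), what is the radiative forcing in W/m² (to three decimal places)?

ΔF = 6.921 W/m²

CO₂: 6.30 × ln(543/181) = 6.30 × ln(3.00000) = 6.30 × 1.09861 = 6.9212 W/m².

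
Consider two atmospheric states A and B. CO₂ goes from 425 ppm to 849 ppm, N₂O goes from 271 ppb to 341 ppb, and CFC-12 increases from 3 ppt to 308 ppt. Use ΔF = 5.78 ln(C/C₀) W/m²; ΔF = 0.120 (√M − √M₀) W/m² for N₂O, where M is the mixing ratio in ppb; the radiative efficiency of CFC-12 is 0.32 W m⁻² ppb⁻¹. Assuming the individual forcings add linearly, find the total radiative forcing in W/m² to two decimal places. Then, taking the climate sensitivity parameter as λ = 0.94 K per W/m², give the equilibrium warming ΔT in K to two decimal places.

CO₂: 5.78 × ln(849/425) = 5.78 × ln(1.99765) = 5.78 × 0.69197 = 3.9996 W/m².
N₂O: 0.120 × (√341 − √271) = 0.120 × (18.4662 − 16.4621) = 0.120 × 2.0041 = 0.2405 W/m².
CFC-12: Δ = 308 − 3 = 305 ppt = 0.305 ppb; ΔF = 0.32 × 0.305 = 0.0976 W/m².
Total ΔF = 3.9996 + 0.2405 + 0.0976 = 4.3377 W/m².
ΔT = λ ΔF = 0.94 × 4.34 = 4.0796 K.

ΔF = 4.34 W/m²; ΔT = 4.08 K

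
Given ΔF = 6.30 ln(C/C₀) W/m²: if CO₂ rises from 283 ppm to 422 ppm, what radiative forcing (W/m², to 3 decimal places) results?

CO₂: 6.30 × ln(422/283) = 6.30 × ln(1.49117) = 6.30 × 0.39956 = 2.5172 W/m².

ΔF = 2.517 W/m²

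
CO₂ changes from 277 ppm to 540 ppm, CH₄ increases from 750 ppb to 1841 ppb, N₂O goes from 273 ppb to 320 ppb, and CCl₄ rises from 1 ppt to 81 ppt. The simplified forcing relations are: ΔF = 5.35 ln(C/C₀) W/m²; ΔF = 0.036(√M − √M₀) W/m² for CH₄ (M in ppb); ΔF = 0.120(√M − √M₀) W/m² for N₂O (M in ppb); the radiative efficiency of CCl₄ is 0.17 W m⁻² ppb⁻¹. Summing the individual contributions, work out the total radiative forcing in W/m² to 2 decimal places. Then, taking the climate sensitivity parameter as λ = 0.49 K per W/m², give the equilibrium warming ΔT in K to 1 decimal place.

ΔF = 4.31 W/m²; ΔT = 2.1 K

CO₂: 5.35 × ln(540/277) = 5.35 × ln(1.94946) = 5.35 × 0.66755 = 3.5714 W/m².
CH₄: 0.036 × (√1841 − √750) = 0.036 × (42.9069 − 27.3861) = 0.036 × 15.5208 = 0.5587 W/m².
N₂O: 0.120 × (√320 − √273) = 0.120 × (17.8885 − 16.5227) = 0.120 × 1.3658 = 0.1639 W/m².
CCl₄: Δ = 81 − 1 = 80 ppt = 0.080 ppb; ΔF = 0.17 × 0.080 = 0.0136 W/m².
Total ΔF = 3.5714 + 0.5587 + 0.1639 + 0.0136 = 4.3076 W/m².
ΔT = λ ΔF = 0.49 × 4.31 = 2.1119 K.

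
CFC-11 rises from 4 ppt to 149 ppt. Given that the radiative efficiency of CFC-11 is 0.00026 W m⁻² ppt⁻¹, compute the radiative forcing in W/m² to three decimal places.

ΔF = 0.038 W/m²

CFC-11: ΔF = 0.00026 × (149 − 4) = 0.00026 × 145 = 0.0377 W/m².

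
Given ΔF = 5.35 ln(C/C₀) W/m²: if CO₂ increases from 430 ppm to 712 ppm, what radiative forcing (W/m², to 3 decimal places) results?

CO₂: 5.35 × ln(712/430) = 5.35 × ln(1.65581) = 5.35 × 0.50429 = 2.6980 W/m².

ΔF = 2.698 W/m²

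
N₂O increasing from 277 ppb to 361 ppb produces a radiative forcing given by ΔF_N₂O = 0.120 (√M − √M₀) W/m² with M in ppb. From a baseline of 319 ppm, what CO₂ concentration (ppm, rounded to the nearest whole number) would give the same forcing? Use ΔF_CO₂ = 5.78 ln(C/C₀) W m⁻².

N₂O forcing: 0.120 × (√361 − √277) = 0.120 × (19.0000 − 16.6433) = 0.120 × 2.3567 = 0.28280 W/m².
Set 5.78 ln(C/319) = 0.28280: ln(C/319) = 0.28280/5.78 = 0.04893, so C = 319 × e^0.04893 = 319 × 1.05015 = 335.00 ppm.

C ≈ 335 ppm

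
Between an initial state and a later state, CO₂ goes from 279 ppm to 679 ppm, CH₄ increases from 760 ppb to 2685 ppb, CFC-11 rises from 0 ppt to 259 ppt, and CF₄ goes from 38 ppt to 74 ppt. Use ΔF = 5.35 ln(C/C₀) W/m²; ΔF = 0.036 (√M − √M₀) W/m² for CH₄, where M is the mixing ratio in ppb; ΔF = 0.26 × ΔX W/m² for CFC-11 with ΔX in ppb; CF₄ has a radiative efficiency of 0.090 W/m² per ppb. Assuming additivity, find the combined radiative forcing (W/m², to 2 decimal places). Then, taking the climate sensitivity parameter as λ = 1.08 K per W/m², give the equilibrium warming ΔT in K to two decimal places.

CO₂: 5.35 × ln(679/279) = 5.35 × ln(2.43369) = 5.35 × 0.88941 = 4.7583 W/m².
CH₄: 0.036 × (√2685 − √760) = 0.036 × (51.8170 − 27.5681) = 0.036 × 24.2489 = 0.8730 W/m².
CFC-11: Δ = 259 − 0 = 259 ppt = 0.259 ppb; ΔF = 0.26 × 0.259 = 0.0673 W/m².
CF₄: Δ = 74 − 38 = 36 ppt = 0.036 ppb; ΔF = 0.090 × 0.036 = 0.0032 W/m².
Total ΔF = 4.7583 + 0.8730 + 0.0673 + 0.0032 = 5.7018 W/m².
ΔT = λ ΔF = 1.08 × 5.70 = 6.1560 K.

ΔF = 5.70 W/m²; ΔT = 6.16 K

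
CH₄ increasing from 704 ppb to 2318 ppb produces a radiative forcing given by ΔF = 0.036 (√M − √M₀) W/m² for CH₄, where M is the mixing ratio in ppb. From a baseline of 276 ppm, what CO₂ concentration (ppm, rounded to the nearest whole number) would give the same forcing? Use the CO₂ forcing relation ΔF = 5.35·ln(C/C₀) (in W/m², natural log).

CH₄ forcing: 0.036 × (√2318 − √704) = 0.036 × (48.1456 − 26.5330) = 0.036 × 21.6126 = 0.77805 W/m².
Set 5.35 ln(C/276) = 0.77805: ln(C/276) = 0.77805/5.35 = 0.14543, so C = 276 × e^0.14543 = 276 × 1.15654 = 319.21 ppm.

C ≈ 319 ppm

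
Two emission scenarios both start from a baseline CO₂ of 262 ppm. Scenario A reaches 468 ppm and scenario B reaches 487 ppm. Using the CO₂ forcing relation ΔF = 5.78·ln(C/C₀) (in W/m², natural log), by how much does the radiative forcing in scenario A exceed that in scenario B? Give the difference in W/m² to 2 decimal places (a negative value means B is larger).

ΔF_A = 5.78 ln(468/262) = 5.78 × 0.58012 = 3.3531 W/m².
ΔF_B = 5.78 ln(487/262) = 5.78 × 0.61992 = 3.5831 W/m².
Difference: 3.3531 − 3.5831 = -0.2300 W/m².

ΔF_A − ΔF_B = -0.23 W/m²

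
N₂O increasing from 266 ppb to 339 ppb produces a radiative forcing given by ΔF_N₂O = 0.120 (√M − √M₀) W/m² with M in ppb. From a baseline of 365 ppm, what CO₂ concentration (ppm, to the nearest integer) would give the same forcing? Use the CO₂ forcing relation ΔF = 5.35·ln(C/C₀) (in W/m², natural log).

N₂O forcing: 0.120 × (√339 − √266) = 0.120 × (18.4120 − 16.3095) = 0.120 × 2.1025 = 0.25230 W/m².
Set 5.35 ln(C/365) = 0.25230: ln(C/365) = 0.25230/5.35 = 0.04716, so C = 365 × e^0.04716 = 365 × 1.04829 = 382.63 ppm.

C ≈ 383 ppm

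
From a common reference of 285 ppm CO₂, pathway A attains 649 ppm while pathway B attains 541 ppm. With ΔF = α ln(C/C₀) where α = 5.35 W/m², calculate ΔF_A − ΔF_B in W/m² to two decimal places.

ΔF_A = 5.35 ln(649/285) = 5.35 × 0.82294 = 4.4027 W/m².
ΔF_B = 5.35 ln(541/285) = 5.35 × 0.64093 = 3.4290 W/m².
Difference: 4.4027 − 3.4290 = 0.9737 W/m².

ΔF_A − ΔF_B = 0.97 W/m²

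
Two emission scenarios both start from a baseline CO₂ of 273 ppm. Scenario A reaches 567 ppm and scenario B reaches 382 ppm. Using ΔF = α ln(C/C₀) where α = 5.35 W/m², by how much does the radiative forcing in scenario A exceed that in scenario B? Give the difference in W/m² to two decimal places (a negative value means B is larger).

ΔF_A = 5.35 ln(567/273) = 5.35 × 0.73089 = 3.9103 W/m².
ΔF_B = 5.35 ln(382/273) = 5.35 × 0.33595 = 1.7973 W/m².
Difference: 3.9103 − 1.7973 = 2.1130 W/m².

ΔF_A − ΔF_B = 2.11 W/m²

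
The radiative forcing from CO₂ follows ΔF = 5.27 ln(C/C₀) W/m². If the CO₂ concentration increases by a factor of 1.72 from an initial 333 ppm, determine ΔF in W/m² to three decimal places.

Because the forcing depends only on the ratio C/C₀, the initial concentration does not enter.
ΔF = 5.27 × ln(1.72) = 5.27 × 0.54232 = 2.8580 W/m².

ΔF = 2.858 W/m²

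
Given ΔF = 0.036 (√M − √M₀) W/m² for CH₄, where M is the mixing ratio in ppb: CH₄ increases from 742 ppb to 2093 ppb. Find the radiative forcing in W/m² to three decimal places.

CH₄: 0.036 × (√2093 − √742) = 0.036 × (45.7493 − 27.2397) = 0.036 × 18.5096 = 0.6663 W/m².

ΔF = 0.666 W/m²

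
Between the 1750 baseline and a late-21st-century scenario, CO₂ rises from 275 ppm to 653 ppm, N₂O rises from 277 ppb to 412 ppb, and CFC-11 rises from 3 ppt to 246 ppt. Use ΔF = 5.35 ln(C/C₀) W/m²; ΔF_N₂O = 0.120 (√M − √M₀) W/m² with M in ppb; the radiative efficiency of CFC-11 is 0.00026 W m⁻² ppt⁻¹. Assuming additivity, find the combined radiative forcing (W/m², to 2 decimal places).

CO₂: 5.35 × ln(653/275) = 5.35 × ln(2.37455) = 5.35 × 0.86481 = 4.6267 W/m².
N₂O: 0.120 × (√412 − √277) = 0.120 × (20.2978 − 16.6433) = 0.120 × 3.6545 = 0.4385 W/m².
CFC-11: ΔF = 0.00026 × (246 − 3) = 0.00026 × 243 = 0.0632 W/m².
Total ΔF = 4.6267 + 0.4385 + 0.0632 = 5.1284 W/m².

ΔF = 5.13 W/m²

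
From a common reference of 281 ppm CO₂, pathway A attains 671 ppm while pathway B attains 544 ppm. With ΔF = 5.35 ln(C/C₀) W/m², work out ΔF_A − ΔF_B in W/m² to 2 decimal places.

ΔF_A = 5.35 ln(671/281) = 5.35 × 0.87041 = 4.6567 W/m².
ΔF_B = 5.35 ln(544/281) = 5.35 × 0.66059 = 3.5342 W/m².
Difference: 4.6567 − 3.5342 = 1.1225 W/m².
(Equivalently, ΔF_A − ΔF_B = 5.35 ln(671/544) = 5.35 × 0.20982 = 1.1225 W/m².)

ΔF_A − ΔF_B = 1.12 W/m²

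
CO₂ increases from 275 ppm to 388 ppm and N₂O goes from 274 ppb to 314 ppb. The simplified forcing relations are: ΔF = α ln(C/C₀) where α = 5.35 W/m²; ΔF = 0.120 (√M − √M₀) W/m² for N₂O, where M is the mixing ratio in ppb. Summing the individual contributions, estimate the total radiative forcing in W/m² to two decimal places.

CO₂: 5.35 × ln(388/275) = 5.35 × ln(1.41091) = 5.35 × 0.34423 = 1.8416 W/m².
N₂O: 0.120 × (√314 − √274) = 0.120 × (17.7200 − 16.5529) = 0.120 × 1.1671 = 0.1401 W/m².
Total ΔF = 1.8416 + 0.1401 = 1.9817 W/m².

ΔF = 1.98 W/m²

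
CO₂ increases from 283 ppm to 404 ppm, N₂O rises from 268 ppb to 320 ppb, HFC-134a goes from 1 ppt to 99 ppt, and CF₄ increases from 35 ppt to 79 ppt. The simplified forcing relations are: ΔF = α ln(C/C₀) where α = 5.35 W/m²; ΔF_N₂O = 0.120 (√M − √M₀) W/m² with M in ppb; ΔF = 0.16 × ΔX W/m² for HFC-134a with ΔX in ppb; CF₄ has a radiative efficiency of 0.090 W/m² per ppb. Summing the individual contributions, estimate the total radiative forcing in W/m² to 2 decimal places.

ΔF = 2.11 W/m²

CO₂: 5.35 × ln(404/283) = 5.35 × ln(1.42756) = 5.35 × 0.35597 = 1.9044 W/m².
N₂O: 0.120 × (√320 − √268) = 0.120 × (17.8885 − 16.3707) = 0.120 × 1.5178 = 0.1821 W/m².
HFC-134a: Δ = 99 − 1 = 98 ppt = 0.098 ppb; ΔF = 0.16 × 0.098 = 0.0157 W/m².
CF₄: Δ = 79 − 35 = 44 ppt = 0.044 ppb; ΔF = 0.090 × 0.044 = 0.0040 W/m².
Total ΔF = 1.9044 + 0.1821 + 0.0157 + 0.0040 = 2.1062 W/m².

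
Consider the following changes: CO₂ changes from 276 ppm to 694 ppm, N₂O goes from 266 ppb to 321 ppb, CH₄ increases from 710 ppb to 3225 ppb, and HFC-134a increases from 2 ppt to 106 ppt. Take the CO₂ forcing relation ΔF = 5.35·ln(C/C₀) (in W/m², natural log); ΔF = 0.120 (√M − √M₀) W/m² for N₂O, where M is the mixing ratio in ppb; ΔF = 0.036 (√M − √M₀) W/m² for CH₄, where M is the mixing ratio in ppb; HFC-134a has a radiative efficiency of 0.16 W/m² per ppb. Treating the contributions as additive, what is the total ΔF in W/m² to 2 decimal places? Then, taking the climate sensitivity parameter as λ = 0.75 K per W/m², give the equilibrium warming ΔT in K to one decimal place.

ΔF = 6.23 W/m²; ΔT = 4.7 K

CO₂: 5.35 × ln(694/276) = 5.35 × ln(2.51449) = 5.35 × 0.92207 = 4.9331 W/m².
N₂O: 0.120 × (√321 − √266) = 0.120 × (17.9165 − 16.3095) = 0.120 × 1.6070 = 0.1928 W/m².
CH₄: 0.036 × (√3225 − √710) = 0.036 × (56.7891 − 26.6458) = 0.036 × 30.1433 = 1.0852 W/m².
HFC-134a: Δ = 106 − 2 = 104 ppt = 0.104 ppb; ΔF = 0.16 × 0.104 = 0.0166 W/m².
Total ΔF = 4.9331 + 0.1928 + 1.0852 + 0.0166 = 6.2277 W/m².
ΔT = λ ΔF = 0.75 × 6.23 = 4.6725 K.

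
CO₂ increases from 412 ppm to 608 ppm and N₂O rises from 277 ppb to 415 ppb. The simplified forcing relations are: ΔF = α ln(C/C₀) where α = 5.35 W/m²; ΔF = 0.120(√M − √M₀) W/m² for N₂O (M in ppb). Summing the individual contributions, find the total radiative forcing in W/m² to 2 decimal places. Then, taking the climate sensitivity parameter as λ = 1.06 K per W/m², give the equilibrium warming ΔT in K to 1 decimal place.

ΔF = 2.53 W/m²; ΔT = 2.7 K

CO₂: 5.35 × ln(608/412) = 5.35 × ln(1.47573) = 5.35 × 0.38915 = 2.0820 W/m².
N₂O: 0.120 × (√415 − √277) = 0.120 × (20.3715 − 16.6433) = 0.120 × 3.7282 = 0.4474 W/m².
Total ΔF = 2.0820 + 0.4474 = 2.5294 W/m².
ΔT = λ ΔF = 1.06 × 2.53 = 2.6818 K.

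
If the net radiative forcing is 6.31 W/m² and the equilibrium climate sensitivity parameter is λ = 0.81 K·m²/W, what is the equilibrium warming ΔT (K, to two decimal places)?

ΔT = 5.11 K

ΔT = λ ΔF = 0.81 × 6.31 = 5.1111 K.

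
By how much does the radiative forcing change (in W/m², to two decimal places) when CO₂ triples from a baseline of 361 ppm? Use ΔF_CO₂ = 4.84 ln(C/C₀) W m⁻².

ΔF = 4.84 × ln(3) = 4.84 × 1.09861 = 5.3173 W/m².

ΔF = 5.32 W/m²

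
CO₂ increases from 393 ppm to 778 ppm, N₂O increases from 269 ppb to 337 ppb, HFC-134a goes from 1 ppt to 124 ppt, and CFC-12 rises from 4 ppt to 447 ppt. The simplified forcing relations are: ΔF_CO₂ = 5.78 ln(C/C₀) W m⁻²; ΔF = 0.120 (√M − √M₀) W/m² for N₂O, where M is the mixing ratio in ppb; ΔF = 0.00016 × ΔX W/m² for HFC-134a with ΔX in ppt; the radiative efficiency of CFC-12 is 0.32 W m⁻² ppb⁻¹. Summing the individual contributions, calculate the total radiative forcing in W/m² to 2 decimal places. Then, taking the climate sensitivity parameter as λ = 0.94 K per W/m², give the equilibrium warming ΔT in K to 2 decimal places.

ΔF = 4.34 W/m²; ΔT = 4.08 K

CO₂: 5.78 × ln(778/393) = 5.78 × ln(1.97964) = 5.78 × 0.68292 = 3.9473 W/m².
N₂O: 0.120 × (√337 − √269) = 0.120 × (18.3576 − 16.4012) = 0.120 × 1.9564 = 0.2348 W/m².
HFC-134a: ΔF = 0.00016 × (124 − 1) = 0.00016 × 123 = 0.0197 W/m².
CFC-12: Δ = 447 − 4 = 443 ppt = 0.443 ppb; ΔF = 0.32 × 0.443 = 0.1418 W/m².
Total ΔF = 3.9473 + 0.2348 + 0.0197 + 0.1418 = 4.3436 W/m².
ΔT = λ ΔF = 0.94 × 4.34 = 4.0796 K.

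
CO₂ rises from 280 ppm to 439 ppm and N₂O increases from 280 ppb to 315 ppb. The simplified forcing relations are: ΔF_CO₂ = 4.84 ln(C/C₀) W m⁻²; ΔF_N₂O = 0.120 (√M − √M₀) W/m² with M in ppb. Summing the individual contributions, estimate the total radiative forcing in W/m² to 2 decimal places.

CO₂: 4.84 × ln(439/280) = 4.84 × ln(1.56786) = 4.84 × 0.44971 = 2.1766 W/m².
N₂O: 0.120 × (√315 − √280) = 0.120 × (17.7482 − 16.7332) = 0.120 × 1.0150 = 0.1218 W/m².
Total ΔF = 2.1766 + 0.1218 = 2.2984 W/m².

ΔF = 2.30 W/m²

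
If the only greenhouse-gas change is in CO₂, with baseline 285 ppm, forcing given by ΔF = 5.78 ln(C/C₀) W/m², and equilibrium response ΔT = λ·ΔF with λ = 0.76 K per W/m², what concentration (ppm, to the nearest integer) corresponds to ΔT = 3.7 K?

C ≈ 662 ppm

Required forcing: ΔF = ΔT/λ = 3.7/0.76 = 4.8684 W/m².
Then ln(C/285) = ΔF/5.78 = 4.8684/5.78 = 0.84228.
So C = 285 × e^0.84228 = 285 × 2.32165 = 661.67 ppm.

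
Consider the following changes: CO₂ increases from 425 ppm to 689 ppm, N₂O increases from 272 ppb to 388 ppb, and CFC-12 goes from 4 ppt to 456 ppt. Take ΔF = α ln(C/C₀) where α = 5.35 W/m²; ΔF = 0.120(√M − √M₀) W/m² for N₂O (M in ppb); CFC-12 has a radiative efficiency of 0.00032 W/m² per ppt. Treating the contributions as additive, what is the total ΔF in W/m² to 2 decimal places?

CO₂: 5.35 × ln(689/425) = 5.35 × ln(1.62118) = 5.35 × 0.48315 = 2.5849 W/m².
N₂O: 0.120 × (√388 − √272) = 0.120 × (19.6977 − 16.4924) = 0.120 × 3.2053 = 0.3846 W/m².
CFC-12: ΔF = 0.00032 × (456 − 4) = 0.00032 × 452 = 0.1446 W/m².
Total ΔF = 2.5849 + 0.3846 + 0.1446 = 3.1141 W/m².

ΔF = 3.11 W/m²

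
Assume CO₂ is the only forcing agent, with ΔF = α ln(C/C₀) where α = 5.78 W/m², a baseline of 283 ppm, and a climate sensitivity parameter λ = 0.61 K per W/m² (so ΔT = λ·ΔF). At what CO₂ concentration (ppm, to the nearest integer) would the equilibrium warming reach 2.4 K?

C ≈ 559 ppm

Required forcing: ΔF = ΔT/λ = 2.4/0.61 = 3.9344 W/m².
Then ln(C/283) = ΔF/5.78 = 3.9344/5.78 = 0.68069.
So C = 283 × e^0.68069 = 283 × 1.97524 = 558.99 ppm.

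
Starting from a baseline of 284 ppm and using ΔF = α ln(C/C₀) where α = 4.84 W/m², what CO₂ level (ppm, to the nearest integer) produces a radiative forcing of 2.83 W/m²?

C ≈ 510 ppm

Set 4.84 ln(C/284) = 2.83, so ln(C/284) = 2.83/4.84 = 0.58471.
Then C/284 = e^0.58471 = 1.79447, giving C = 284 × 1.79447 = 509.63 ppm.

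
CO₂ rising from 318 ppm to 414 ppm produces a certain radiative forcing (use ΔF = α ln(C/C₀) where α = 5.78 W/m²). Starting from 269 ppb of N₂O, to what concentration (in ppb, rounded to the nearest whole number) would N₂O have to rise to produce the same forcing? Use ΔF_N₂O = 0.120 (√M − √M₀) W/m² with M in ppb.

M ≈ 847 ppb

CO₂ forcing: 5.78 × ln(414/318) = 5.78 × 0.263815 = 1.52485 W/m².
Set 0.120(√M − √269) = 1.52485: √M = 1.52485/0.120 + √269 = 12.7071 + 16.4012 = 29.1083.
M = (29.1083)² = 847.29 ppb.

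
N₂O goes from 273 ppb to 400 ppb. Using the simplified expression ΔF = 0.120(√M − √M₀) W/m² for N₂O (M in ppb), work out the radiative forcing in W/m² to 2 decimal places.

ΔF = 0.42 W/m²

N₂O: 0.120 × (√400 − √273) = 0.120 × (20.0000 − 16.5227) = 0.120 × 3.4773 = 0.4173 W/m².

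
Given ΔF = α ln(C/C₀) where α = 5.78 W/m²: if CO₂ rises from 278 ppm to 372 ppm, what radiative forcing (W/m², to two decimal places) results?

CO₂: 5.78 × ln(372/278) = 5.78 × ln(1.33813) = 5.78 × 0.29127 = 1.6835 W/m².

ΔF = 1.68 W/m²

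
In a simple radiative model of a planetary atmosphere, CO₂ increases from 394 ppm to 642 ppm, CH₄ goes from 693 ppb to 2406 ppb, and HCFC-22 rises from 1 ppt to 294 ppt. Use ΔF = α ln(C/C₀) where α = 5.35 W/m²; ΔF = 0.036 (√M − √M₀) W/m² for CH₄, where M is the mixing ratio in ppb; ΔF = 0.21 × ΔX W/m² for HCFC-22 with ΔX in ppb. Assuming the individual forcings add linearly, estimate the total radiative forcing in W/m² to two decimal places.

CO₂: 5.35 × ln(642/394) = 5.35 × ln(1.62944) = 5.35 × 0.48824 = 2.6121 W/m².
CH₄: 0.036 × (√2406 − √693) = 0.036 × (49.0510 − 26.3249) = 0.036 × 22.7261 = 0.8181 W/m².
HCFC-22: Δ = 294 − 1 = 293 ppt = 0.293 ppb; ΔF = 0.21 × 0.293 = 0.0615 W/m².
Total ΔF = 2.6121 + 0.8181 + 0.0615 = 3.4917 W/m².

ΔF = 3.49 W/m²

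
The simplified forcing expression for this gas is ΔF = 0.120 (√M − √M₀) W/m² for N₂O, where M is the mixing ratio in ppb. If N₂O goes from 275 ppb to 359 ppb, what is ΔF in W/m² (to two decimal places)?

ΔF = 0.28 W/m²

N₂O: 0.120 × (√359 − √275) = 0.120 × (18.9473 − 16.5831) = 0.120 × 2.3642 = 0.2837 W/m².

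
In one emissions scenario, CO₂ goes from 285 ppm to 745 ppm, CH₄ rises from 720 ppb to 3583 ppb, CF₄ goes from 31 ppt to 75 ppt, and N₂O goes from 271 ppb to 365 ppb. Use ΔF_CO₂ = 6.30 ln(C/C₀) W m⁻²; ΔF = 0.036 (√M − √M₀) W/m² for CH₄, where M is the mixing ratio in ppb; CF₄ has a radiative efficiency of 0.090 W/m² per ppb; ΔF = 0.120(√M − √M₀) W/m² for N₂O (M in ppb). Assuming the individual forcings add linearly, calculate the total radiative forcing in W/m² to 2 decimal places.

ΔF = 7.56 W/m²

CO₂: 6.30 × ln(745/285) = 6.30 × ln(2.61404) = 6.30 × 0.96090 = 6.0537 W/m².
CH₄: 0.036 × (√3583 − √720) = 0.036 × (59.8582 − 26.8328) = 0.036 × 33.0254 = 1.1889 W/m².
CF₄: Δ = 75 − 31 = 44 ppt = 0.044 ppb; ΔF = 0.090 × 0.044 = 0.0040 W/m².
N₂O: 0.120 × (√365 − √271) = 0.120 × (19.1050 − 16.4621) = 0.120 × 2.6429 = 0.3171 W/m².
Total ΔF = 6.0537 + 1.1889 + 0.0040 + 0.3171 = 7.5637 W/m².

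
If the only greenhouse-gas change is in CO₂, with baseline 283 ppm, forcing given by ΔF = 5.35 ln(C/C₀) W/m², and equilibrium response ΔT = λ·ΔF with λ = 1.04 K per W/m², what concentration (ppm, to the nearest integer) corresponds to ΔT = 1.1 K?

Required forcing: ΔF = ΔT/λ = 1.1/1.04 = 1.0577 W/m².
Then ln(C/283) = ΔF/5.35 = 1.0577/5.35 = 0.19770.
So C = 283 × e^0.19770 = 283 × 1.21860 = 344.86 ppm.

C ≈ 345 ppm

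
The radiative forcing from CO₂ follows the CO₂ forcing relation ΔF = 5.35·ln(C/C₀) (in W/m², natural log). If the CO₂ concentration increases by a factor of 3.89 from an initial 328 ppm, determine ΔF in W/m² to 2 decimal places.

ΔF = 5.35 × ln(3.89) = 5.35 × 1.35841 = 7.2675 W/m².

ΔF = 7.27 W/m²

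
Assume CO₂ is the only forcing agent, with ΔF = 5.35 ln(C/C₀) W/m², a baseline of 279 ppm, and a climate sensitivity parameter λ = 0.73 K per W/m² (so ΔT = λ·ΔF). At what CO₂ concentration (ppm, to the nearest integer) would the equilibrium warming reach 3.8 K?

C ≈ 738 ppm

Required forcing: ΔF = ΔT/λ = 3.8/0.73 = 5.2055 W/m².
Then ln(C/279) = ΔF/5.35 = 5.2055/5.35 = 0.97299.
So C = 279 × e^0.97299 = 279 × 2.64584 = 738.19 ppm.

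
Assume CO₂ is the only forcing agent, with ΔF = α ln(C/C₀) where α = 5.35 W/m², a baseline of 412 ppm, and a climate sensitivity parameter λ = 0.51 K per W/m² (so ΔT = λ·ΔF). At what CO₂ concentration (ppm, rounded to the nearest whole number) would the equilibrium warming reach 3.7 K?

C ≈ 1599 ppm

Required forcing: ΔF = ΔT/λ = 3.7/0.51 = 7.2549 W/m².
Then ln(C/412) = ΔF/5.35 = 7.2549/5.35 = 1.35606.
So C = 412 × e^1.35606 = 412 × 3.88087 = 1598.92 ppm.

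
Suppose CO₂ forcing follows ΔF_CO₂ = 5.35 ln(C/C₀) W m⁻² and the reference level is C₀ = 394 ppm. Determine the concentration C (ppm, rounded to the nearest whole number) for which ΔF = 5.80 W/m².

Set 5.35 ln(C/394) = 5.80, so ln(C/394) = 5.80/5.35 = 1.08411.
Then C/394 = e^1.08411 = 2.95681, giving C = 394 × 2.95681 = 1164.98 ppm.

C ≈ 1165 ppm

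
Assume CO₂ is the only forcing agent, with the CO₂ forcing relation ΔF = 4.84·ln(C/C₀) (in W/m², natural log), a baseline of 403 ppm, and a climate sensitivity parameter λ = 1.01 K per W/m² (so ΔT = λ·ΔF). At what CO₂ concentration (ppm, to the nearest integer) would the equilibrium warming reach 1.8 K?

Required forcing: ΔF = ΔT/λ = 1.8/1.01 = 1.7822 W/m².
Then ln(C/403) = ΔF/4.84 = 1.7822/4.84 = 0.36822.
So C = 403 × e^0.36822 = 403 × 1.44516 = 582.40 ppm.

C ≈ 582 ppm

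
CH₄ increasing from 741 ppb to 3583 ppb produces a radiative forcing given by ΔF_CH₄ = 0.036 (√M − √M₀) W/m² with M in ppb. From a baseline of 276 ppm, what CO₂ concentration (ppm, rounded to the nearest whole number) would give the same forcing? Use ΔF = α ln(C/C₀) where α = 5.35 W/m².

CH₄ forcing: 0.036 × (√3583 − √741) = 0.036 × (59.8582 − 27.2213) = 0.036 × 32.6369 = 1.17493 W/m².
Set 5.35 ln(C/276) = 1.17493: ln(C/276) = 1.17493/5.35 = 0.21961, so C = 276 × e^0.21961 = 276 × 1.24559 = 343.78 ppm.

C ≈ 344 ppm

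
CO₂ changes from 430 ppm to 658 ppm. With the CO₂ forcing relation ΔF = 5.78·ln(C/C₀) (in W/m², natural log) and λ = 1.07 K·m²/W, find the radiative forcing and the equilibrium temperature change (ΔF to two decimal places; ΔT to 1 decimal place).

ΔF = 2.46 W/m²; ΔT = 2.6 K

CO₂: 5.78 × ln(658/430) = 5.78 × ln(1.53023) = 5.78 × 0.42542 = 2.4589 W/m².
ΔT = λ ΔF = 1.07 × 2.46 = 2.6322 K.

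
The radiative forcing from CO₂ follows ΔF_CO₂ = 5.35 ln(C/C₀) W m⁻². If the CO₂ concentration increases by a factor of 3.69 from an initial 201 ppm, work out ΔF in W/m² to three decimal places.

ΔF = 6.985 W/m²

Because the forcing depends only on the ratio C/C₀, the initial concentration does not enter.
ΔF = 5.35 × ln(3.69) = 5.35 × 1.30563 = 6.9851 W/m².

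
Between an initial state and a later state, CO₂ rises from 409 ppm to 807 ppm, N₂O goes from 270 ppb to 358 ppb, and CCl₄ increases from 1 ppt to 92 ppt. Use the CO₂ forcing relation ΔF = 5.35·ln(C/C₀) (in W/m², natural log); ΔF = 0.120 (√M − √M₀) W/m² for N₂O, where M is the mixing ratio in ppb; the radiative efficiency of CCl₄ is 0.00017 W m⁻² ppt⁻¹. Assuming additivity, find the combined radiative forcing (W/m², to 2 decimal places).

CO₂: 5.35 × ln(807/409) = 5.35 × ln(1.97311) = 5.35 × 0.67961 = 3.6359 W/m².
N₂O: 0.120 × (√358 − √270) = 0.120 × (18.9209 − 16.4317) = 0.120 × 2.4892 = 0.2987 W/m².
CCl₄: ΔF = 0.00017 × (92 − 1) = 0.00017 × 91 = 0.0155 W/m².
Total ΔF = 3.6359 + 0.2987 + 0.0155 = 3.9501 W/m².

ΔF = 3.95 W/m²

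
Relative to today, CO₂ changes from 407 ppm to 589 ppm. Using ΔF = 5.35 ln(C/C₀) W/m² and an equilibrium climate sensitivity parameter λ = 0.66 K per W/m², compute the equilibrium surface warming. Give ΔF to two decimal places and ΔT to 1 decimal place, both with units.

CO₂: 5.35 × ln(589/407) = 5.35 × ln(1.44717) = 5.35 × 0.36961 = 1.9774 W/m².
ΔT = λ ΔF = 0.66 × 1.98 = 1.3068 K.

ΔF = 1.98 W/m²; ΔT = 1.3 K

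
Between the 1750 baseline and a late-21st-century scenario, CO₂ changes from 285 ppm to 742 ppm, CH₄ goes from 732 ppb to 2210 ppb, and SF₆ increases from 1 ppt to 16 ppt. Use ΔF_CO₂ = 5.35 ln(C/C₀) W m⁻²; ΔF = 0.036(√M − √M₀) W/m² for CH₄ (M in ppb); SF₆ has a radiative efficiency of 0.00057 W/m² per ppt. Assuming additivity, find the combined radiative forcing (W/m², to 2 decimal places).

CO₂: 5.35 × ln(742/285) = 5.35 × ln(2.60351) = 5.35 × 0.95686 = 5.1192 W/m².
CH₄: 0.036 × (√2210 − √732) = 0.036 × (47.0106 − 27.0555) = 0.036 × 19.9551 = 0.7184 W/m².
SF₆: ΔF = 0.00057 × (16 − 1) = 0.00057 × 15 = 0.0086 W/m².
Total ΔF = 5.1192 + 0.7184 + 0.0086 = 5.8462 W/m².

ΔF = 5.85 W/m²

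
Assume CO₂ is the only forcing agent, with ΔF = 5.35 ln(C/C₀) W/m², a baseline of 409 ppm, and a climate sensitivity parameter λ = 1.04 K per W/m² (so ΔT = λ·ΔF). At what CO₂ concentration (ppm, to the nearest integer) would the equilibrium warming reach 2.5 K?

Required forcing: ΔF = ΔT/λ = 2.5/1.04 = 2.4038 W/m².
Then ln(C/409) = ΔF/5.35 = 2.4038/5.35 = 0.44931.
So C = 409 × e^0.44931 = 409 × 1.56723 = 641.00 ppm.

C ≈ 641 ppm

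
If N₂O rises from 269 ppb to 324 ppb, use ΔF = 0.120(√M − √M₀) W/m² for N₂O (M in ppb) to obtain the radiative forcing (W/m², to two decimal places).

ΔF = 0.19 W/m²

N₂O: 0.120 × (√324 − √269) = 0.120 × (18.0000 − 16.4012) = 0.120 × 1.5988 = 0.1919 W/m².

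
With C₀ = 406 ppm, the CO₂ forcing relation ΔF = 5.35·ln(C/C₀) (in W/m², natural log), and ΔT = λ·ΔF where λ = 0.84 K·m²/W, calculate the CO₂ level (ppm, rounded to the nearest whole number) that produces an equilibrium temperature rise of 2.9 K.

C ≈ 774 ppm

Required forcing: ΔF = ΔT/λ = 2.9/0.84 = 3.4524 W/m².
Then ln(C/406) = ΔF/5.35 = 3.4524/5.35 = 0.64531.
So C = 406 × e^0.64531 = 406 × 1.90658 = 774.07 ppm.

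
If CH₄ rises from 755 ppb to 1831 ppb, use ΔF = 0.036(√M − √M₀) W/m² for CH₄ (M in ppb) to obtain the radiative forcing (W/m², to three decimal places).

ΔF = 0.551 W/m²

CH₄: 0.036 × (√1831 − √755) = 0.036 × (42.7902 − 27.4773) = 0.036 × 15.3129 = 0.5513 W/m².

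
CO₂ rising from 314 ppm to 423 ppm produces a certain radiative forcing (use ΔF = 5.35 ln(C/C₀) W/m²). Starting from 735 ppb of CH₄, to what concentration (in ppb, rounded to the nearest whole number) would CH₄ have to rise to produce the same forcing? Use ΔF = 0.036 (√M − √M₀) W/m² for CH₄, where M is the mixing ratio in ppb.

CO₂ forcing: 5.35 × ln(423/314) = 5.35 × 0.297979 = 1.59419 W/m².
Set 0.036(√M − √735) = 1.59419: √M = 1.59419/0.036 + √735 = 44.2831 + 27.1109 = 71.3940.
M = (71.3940)² = 5097.10 ppb.

M ≈ 5097 ppb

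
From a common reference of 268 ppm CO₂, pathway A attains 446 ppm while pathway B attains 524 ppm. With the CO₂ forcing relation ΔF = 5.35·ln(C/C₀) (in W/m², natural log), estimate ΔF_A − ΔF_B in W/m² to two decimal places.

ΔF_A − ΔF_B = -0.86 W/m²

ΔF_A = 5.35 ln(446/268) = 5.35 × 0.50933 = 2.7249 W/m².
ΔF_B = 5.35 ln(524/268) = 5.35 × 0.67050 = 3.5872 W/m².
Difference: 2.7249 − 3.5872 = -0.8623 W/m².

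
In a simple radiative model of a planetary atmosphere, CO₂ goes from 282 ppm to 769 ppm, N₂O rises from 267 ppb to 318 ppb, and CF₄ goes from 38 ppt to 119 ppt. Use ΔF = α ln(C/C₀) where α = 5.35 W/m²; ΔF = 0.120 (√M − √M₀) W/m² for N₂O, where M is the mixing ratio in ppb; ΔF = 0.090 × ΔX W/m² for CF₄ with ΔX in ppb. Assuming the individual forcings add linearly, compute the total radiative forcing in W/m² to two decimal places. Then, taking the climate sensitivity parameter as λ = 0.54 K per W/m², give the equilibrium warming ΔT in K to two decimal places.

CO₂: 5.35 × ln(769/282) = 5.35 × ln(2.72695) = 5.35 × 1.00318 = 5.3670 W/m².
N₂O: 0.120 × (√318 − √267) = 0.120 × (17.8326 − 16.3401) = 0.120 × 1.4925 = 0.1791 W/m².
CF₄: Δ = 119 − 38 = 81 ppt = 0.081 ppb; ΔF = 0.090 × 0.081 = 0.0073 W/m².
Total ΔF = 5.3670 + 0.1791 + 0.0073 = 5.5534 W/m².
ΔT = λ ΔF = 0.54 × 5.55 = 2.9970 K.

ΔF = 5.55 W/m²; ΔT = 3.00 K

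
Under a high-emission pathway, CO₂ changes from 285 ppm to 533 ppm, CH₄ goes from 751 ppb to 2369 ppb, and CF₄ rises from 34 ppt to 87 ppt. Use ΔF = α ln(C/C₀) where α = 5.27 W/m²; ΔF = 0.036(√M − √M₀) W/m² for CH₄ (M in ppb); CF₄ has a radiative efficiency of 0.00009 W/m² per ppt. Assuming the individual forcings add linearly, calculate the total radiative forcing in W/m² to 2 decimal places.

ΔF = 4.07 W/m²

CO₂: 5.27 × ln(533/285) = 5.27 × ln(1.87018) = 5.27 × 0.62603 = 3.2992 W/m².
CH₄: 0.036 × (√2369 − √751) = 0.036 × (48.6724 − 27.4044) = 0.036 × 21.2680 = 0.7656 W/m².
CF₄: ΔF = 0.00009 × (87 − 34) = 0.00009 × 53 = 0.0048 W/m².
Total ΔF = 3.2992 + 0.7656 + 0.0048 = 4.0696 W/m².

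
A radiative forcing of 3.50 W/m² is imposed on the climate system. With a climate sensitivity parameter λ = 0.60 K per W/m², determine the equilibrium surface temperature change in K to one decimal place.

ΔT = λ ΔF = 0.60 × 3.50 = 2.1000 K.

ΔT = 2.1 K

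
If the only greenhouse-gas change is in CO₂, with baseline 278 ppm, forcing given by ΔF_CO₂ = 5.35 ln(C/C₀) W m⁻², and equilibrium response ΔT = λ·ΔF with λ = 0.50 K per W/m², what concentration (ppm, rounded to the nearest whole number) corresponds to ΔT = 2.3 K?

C ≈ 657 ppm

Required forcing: ΔF = ΔT/λ = 2.3/0.50 = 4.6000 W/m².
Then ln(C/278) = ΔF/5.35 = 4.6000/5.35 = 0.85981.
So C = 278 × e^0.85981 = 278 × 2.36271 = 656.83 ppm.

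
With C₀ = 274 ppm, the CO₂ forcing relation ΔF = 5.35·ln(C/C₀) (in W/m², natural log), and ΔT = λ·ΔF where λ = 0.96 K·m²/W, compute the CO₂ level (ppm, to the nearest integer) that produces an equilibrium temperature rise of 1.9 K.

Required forcing: ΔF = ΔT/λ = 1.9/0.96 = 1.9792 W/m².
Then ln(C/274) = ΔF/5.35 = 1.9792/5.35 = 0.36994.
So C = 274 × e^0.36994 = 274 × 1.44765 = 396.66 ppm.

C ≈ 397 ppm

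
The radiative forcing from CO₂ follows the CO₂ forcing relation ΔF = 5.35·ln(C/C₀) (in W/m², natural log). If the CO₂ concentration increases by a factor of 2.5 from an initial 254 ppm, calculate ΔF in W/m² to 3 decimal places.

Because the forcing depends only on the ratio C/C₀, the initial concentration does not enter.
ΔF = 5.35 × ln(2.5) = 5.35 × 0.91629 = 4.9022 W/m².

ΔF = 4.902 W/m²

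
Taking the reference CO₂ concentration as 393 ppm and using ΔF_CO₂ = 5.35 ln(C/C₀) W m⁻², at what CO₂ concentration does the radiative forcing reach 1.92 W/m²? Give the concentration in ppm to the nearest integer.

Set 5.35 ln(C/393) = 1.92, so ln(C/393) = 1.92/5.35 = 0.35888.
Then C/393 = e^0.35888 = 1.43172, giving C = 393 × 1.43172 = 562.67 ppm.

C ≈ 563 ppm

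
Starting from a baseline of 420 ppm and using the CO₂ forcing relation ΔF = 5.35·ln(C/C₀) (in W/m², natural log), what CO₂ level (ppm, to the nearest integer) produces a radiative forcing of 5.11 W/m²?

Set 5.35 ln(C/420) = 5.11, so ln(C/420) = 5.11/5.35 = 0.95514.
Then C/420 = e^0.95514 = 2.59903, giving C = 420 × 2.59903 = 1091.59 ppm.

C ≈ 1092 ppm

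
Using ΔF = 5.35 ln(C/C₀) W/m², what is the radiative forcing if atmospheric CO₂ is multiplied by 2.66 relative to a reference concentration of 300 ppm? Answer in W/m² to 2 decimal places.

Because the forcing depends only on the ratio C/C₀, the initial concentration does not enter.
ΔF = 5.35 × ln(2.66) = 5.35 × 0.97833 = 5.2341 W/m².

ΔF = 5.23 W/m²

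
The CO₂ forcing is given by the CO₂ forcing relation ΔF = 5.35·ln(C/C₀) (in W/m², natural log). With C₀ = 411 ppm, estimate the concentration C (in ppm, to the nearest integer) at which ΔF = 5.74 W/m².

C ≈ 1202 ppm

Set 5.35 ln(C/411) = 5.74, so ln(C/411) = 5.74/5.35 = 1.07290.
Then C/411 = e^1.07290 = 2.92385, giving C = 411 × 2.92385 = 1201.70 ppm.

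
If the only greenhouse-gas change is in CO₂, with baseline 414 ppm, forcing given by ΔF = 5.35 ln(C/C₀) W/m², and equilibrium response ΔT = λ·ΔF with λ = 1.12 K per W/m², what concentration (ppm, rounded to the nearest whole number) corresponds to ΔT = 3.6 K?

Required forcing: ΔF = ΔT/λ = 3.6/1.12 = 3.2143 W/m².
Then ln(C/414) = ΔF/5.35 = 3.2143/5.35 = 0.60080.
So C = 414 × e^0.60080 = 414 × 1.82358 = 754.96 ppm.

C ≈ 755 ppm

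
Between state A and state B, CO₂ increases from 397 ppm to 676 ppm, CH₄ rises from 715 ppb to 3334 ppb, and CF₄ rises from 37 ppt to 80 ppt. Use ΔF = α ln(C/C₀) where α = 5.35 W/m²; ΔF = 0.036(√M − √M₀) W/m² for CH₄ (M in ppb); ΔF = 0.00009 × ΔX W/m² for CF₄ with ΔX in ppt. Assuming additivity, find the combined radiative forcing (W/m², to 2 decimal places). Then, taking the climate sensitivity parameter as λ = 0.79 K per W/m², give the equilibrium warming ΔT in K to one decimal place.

ΔF = 3.97 W/m²; ΔT = 3.1 K

CO₂: 5.35 × ln(676/397) = 5.35 × ln(1.70277) = 5.35 × 0.53226 = 2.8476 W/m².
CH₄: 0.036 × (√3334 − √715) = 0.036 × (57.7408 − 26.7395) = 0.036 × 31.0013 = 1.1160 W/m².
CF₄: ΔF = 0.00009 × (80 − 37) = 0.00009 × 43 = 0.0039 W/m².
Total ΔF = 2.8476 + 1.1160 + 0.0039 = 3.9675 W/m².
ΔT = λ ΔF = 0.79 × 3.97 = 3.1363 K.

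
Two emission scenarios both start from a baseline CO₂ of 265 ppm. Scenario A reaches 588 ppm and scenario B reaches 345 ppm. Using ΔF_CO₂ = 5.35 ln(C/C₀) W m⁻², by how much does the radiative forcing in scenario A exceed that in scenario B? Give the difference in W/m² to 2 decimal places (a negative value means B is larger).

ΔF_A − ΔF_B = 2.85 W/m²

ΔF_A = 5.35 ln(588/265) = 5.35 × 0.79700 = 4.2640 W/m².
ΔF_B = 5.35 ln(345/265) = 5.35 × 0.26381 = 1.4114 W/m².
Difference: 4.2640 − 1.4114 = 2.8526 W/m².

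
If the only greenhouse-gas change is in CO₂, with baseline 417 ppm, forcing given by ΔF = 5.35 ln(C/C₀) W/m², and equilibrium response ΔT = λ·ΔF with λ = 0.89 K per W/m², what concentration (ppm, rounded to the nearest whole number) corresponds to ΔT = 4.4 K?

C ≈ 1051 ppm

Required forcing: ΔF = ΔT/λ = 4.4/0.89 = 4.9438 W/m².
Then ln(C/417) = ΔF/5.35 = 4.9438/5.35 = 0.92407.
So C = 417 × e^0.92407 = 417 × 2.51952 = 1050.64 ppm.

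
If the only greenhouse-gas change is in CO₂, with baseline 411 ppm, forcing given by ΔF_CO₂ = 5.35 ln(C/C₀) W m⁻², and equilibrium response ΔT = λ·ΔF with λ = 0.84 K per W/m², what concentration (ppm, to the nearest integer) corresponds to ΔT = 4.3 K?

C ≈ 1070 ppm

Required forcing: ΔF = ΔT/λ = 4.3/0.84 = 5.1190 W/m².
Then ln(C/411) = ΔF/5.35 = 5.1190/5.35 = 0.95682.
So C = 411 × e^0.95682 = 411 × 2.60340 = 1070.00 ppm.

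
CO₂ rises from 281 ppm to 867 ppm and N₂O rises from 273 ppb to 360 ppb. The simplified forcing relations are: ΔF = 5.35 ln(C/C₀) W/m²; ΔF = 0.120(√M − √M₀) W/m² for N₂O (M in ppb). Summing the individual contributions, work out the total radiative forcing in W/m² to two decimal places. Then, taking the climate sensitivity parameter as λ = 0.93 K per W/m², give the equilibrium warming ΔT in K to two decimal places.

CO₂: 5.35 × ln(867/281) = 5.35 × ln(3.08541) = 5.35 × 1.12668 = 6.0277 W/m².
N₂O: 0.120 × (√360 − √273) = 0.120 × (18.9737 − 16.5227) = 0.120 × 2.4510 = 0.2941 W/m².
Total ΔF = 6.0277 + 0.2941 = 6.3218 W/m².
ΔT = λ ΔF = 0.93 × 6.32 = 5.8776 K.

ΔF = 6.32 W/m²; ΔT = 5.88 K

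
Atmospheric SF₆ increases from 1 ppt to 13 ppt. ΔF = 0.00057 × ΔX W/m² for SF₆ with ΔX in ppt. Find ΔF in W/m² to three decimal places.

ΔF = 0.007 W/m²

SF₆: ΔF = 0.00057 × (13 − 1) = 0.00057 × 12 = 0.0068 W/m².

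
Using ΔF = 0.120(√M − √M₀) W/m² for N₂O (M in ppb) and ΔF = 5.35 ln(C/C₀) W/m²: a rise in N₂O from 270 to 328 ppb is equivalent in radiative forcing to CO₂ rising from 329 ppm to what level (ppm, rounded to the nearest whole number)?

N₂O forcing: 0.120 × (√328 − √270) = 0.120 × (18.1108 − 16.4317) = 0.120 × 1.6791 = 0.20149 W/m².
Set 5.35 ln(C/329) = 0.20149: ln(C/329) = 0.20149/5.35 = 0.03766, so C = 329 × e^0.03766 = 329 × 1.03838 = 341.63 ppm.

C ≈ 342 ppm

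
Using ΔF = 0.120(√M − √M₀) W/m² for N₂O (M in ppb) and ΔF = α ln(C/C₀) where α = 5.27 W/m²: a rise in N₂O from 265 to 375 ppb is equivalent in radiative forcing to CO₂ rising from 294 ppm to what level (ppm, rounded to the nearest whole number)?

N₂O forcing: 0.120 × (√375 − √265) = 0.120 × (19.3649 − 16.2788) = 0.120 × 3.0861 = 0.37033 W/m².
Set 5.27 ln(C/294) = 0.37033: ln(C/294) = 0.37033/5.27 = 0.07027, so C = 294 × e^0.07027 = 294 × 1.07280 = 315.40 ppm.

C ≈ 315 ppm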